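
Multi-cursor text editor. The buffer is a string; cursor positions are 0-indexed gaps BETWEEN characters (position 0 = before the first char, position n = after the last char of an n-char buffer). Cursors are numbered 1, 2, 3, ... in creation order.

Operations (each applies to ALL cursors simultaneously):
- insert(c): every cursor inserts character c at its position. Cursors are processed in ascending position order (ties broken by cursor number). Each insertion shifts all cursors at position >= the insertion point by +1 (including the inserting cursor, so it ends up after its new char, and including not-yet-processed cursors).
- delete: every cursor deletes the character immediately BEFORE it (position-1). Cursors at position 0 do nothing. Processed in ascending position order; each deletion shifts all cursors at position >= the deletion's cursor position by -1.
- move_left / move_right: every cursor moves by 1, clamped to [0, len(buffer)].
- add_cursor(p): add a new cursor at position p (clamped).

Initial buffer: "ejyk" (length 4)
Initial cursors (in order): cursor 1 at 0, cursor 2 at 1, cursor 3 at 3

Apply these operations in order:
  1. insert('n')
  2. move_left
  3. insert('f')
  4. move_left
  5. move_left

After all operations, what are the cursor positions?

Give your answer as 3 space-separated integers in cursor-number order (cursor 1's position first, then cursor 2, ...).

Answer: 0 2 6

Derivation:
After op 1 (insert('n')): buffer="nenjynk" (len 7), cursors c1@1 c2@3 c3@6, authorship 1.2..3.
After op 2 (move_left): buffer="nenjynk" (len 7), cursors c1@0 c2@2 c3@5, authorship 1.2..3.
After op 3 (insert('f')): buffer="fnefnjyfnk" (len 10), cursors c1@1 c2@4 c3@8, authorship 11.22..33.
After op 4 (move_left): buffer="fnefnjyfnk" (len 10), cursors c1@0 c2@3 c3@7, authorship 11.22..33.
After op 5 (move_left): buffer="fnefnjyfnk" (len 10), cursors c1@0 c2@2 c3@6, authorship 11.22..33.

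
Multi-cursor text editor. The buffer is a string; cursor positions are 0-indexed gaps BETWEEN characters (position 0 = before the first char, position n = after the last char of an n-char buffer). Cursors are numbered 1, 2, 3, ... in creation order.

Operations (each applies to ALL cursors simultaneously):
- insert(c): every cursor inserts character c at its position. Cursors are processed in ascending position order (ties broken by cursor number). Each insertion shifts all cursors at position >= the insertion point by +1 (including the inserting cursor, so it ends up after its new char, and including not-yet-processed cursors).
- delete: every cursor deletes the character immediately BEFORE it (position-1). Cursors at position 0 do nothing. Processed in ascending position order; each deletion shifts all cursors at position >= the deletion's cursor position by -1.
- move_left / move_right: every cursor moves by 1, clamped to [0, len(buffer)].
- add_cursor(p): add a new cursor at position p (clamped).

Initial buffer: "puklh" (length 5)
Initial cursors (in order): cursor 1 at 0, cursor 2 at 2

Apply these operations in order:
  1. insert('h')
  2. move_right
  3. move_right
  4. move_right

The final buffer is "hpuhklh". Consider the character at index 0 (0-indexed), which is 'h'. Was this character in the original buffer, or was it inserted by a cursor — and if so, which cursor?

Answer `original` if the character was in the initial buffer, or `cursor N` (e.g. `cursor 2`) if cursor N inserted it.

After op 1 (insert('h')): buffer="hpuhklh" (len 7), cursors c1@1 c2@4, authorship 1..2...
After op 2 (move_right): buffer="hpuhklh" (len 7), cursors c1@2 c2@5, authorship 1..2...
After op 3 (move_right): buffer="hpuhklh" (len 7), cursors c1@3 c2@6, authorship 1..2...
After op 4 (move_right): buffer="hpuhklh" (len 7), cursors c1@4 c2@7, authorship 1..2...
Authorship (.=original, N=cursor N): 1 . . 2 . . .
Index 0: author = 1

Answer: cursor 1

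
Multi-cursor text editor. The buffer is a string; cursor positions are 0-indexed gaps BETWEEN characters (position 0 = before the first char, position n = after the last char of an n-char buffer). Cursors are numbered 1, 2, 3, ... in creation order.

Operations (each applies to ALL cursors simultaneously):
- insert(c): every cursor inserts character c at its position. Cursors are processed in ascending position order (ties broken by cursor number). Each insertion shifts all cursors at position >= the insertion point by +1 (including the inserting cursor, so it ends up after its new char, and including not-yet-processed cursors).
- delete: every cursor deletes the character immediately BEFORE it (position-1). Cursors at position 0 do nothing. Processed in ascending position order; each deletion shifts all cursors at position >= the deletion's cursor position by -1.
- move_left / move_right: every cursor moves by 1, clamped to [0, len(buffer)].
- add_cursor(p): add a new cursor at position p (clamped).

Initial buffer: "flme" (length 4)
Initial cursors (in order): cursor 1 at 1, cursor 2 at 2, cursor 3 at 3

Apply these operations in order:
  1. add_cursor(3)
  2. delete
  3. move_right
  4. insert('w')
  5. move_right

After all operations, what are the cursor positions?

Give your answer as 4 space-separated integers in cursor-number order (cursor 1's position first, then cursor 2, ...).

After op 1 (add_cursor(3)): buffer="flme" (len 4), cursors c1@1 c2@2 c3@3 c4@3, authorship ....
After op 2 (delete): buffer="e" (len 1), cursors c1@0 c2@0 c3@0 c4@0, authorship .
After op 3 (move_right): buffer="e" (len 1), cursors c1@1 c2@1 c3@1 c4@1, authorship .
After op 4 (insert('w')): buffer="ewwww" (len 5), cursors c1@5 c2@5 c3@5 c4@5, authorship .1234
After op 5 (move_right): buffer="ewwww" (len 5), cursors c1@5 c2@5 c3@5 c4@5, authorship .1234

Answer: 5 5 5 5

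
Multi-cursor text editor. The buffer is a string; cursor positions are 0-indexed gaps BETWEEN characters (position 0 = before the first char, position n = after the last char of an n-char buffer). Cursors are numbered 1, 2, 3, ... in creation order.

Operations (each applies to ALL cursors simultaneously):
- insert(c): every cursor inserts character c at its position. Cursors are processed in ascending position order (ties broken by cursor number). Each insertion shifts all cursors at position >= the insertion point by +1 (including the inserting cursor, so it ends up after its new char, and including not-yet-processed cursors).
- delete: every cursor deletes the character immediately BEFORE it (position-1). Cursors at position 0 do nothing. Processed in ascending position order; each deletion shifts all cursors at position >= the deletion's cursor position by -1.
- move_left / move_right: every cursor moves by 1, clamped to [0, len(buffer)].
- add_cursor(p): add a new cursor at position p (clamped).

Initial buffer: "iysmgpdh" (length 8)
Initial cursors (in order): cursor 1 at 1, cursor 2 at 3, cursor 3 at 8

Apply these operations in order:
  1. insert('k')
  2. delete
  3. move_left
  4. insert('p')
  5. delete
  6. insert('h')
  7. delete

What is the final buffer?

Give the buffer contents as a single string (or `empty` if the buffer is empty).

After op 1 (insert('k')): buffer="ikyskmgpdhk" (len 11), cursors c1@2 c2@5 c3@11, authorship .1..2.....3
After op 2 (delete): buffer="iysmgpdh" (len 8), cursors c1@1 c2@3 c3@8, authorship ........
After op 3 (move_left): buffer="iysmgpdh" (len 8), cursors c1@0 c2@2 c3@7, authorship ........
After op 4 (insert('p')): buffer="piypsmgpdph" (len 11), cursors c1@1 c2@4 c3@10, authorship 1..2.....3.
After op 5 (delete): buffer="iysmgpdh" (len 8), cursors c1@0 c2@2 c3@7, authorship ........
After op 6 (insert('h')): buffer="hiyhsmgpdhh" (len 11), cursors c1@1 c2@4 c3@10, authorship 1..2.....3.
After op 7 (delete): buffer="iysmgpdh" (len 8), cursors c1@0 c2@2 c3@7, authorship ........

Answer: iysmgpdh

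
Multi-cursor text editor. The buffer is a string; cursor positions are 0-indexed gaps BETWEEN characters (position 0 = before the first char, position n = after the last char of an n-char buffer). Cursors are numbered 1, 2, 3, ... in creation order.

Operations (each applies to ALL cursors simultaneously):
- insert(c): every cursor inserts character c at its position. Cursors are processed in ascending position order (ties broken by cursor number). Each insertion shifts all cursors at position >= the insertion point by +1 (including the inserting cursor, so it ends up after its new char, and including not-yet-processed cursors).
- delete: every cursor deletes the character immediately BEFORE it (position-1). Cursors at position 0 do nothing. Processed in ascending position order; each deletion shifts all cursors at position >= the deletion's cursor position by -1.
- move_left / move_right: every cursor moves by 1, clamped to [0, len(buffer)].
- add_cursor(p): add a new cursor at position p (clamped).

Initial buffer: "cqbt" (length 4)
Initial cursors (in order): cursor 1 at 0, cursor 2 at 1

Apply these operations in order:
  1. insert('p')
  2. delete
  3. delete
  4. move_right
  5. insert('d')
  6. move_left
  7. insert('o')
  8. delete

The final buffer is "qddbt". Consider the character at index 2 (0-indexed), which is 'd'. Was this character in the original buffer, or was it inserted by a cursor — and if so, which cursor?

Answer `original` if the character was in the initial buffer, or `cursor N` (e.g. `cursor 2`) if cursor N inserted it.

After op 1 (insert('p')): buffer="pcpqbt" (len 6), cursors c1@1 c2@3, authorship 1.2...
After op 2 (delete): buffer="cqbt" (len 4), cursors c1@0 c2@1, authorship ....
After op 3 (delete): buffer="qbt" (len 3), cursors c1@0 c2@0, authorship ...
After op 4 (move_right): buffer="qbt" (len 3), cursors c1@1 c2@1, authorship ...
After op 5 (insert('d')): buffer="qddbt" (len 5), cursors c1@3 c2@3, authorship .12..
After op 6 (move_left): buffer="qddbt" (len 5), cursors c1@2 c2@2, authorship .12..
After op 7 (insert('o')): buffer="qdoodbt" (len 7), cursors c1@4 c2@4, authorship .1122..
After op 8 (delete): buffer="qddbt" (len 5), cursors c1@2 c2@2, authorship .12..
Authorship (.=original, N=cursor N): . 1 2 . .
Index 2: author = 2

Answer: cursor 2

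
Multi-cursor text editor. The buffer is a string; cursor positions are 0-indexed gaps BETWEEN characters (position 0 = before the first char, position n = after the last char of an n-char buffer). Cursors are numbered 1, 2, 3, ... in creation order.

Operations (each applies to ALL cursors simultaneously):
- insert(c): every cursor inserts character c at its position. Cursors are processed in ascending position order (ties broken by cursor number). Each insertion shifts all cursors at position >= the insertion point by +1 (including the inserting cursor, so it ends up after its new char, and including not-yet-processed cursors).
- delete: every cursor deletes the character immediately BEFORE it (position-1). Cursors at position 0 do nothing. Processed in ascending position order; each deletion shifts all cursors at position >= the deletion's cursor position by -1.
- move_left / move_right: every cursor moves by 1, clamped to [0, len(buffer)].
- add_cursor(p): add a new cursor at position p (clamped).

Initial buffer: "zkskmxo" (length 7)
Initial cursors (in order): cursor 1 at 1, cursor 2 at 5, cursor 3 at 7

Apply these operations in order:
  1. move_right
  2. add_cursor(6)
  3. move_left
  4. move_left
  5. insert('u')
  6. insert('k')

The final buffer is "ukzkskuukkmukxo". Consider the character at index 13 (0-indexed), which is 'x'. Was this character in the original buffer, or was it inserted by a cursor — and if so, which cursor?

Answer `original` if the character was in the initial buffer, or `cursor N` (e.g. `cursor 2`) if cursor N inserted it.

Answer: original

Derivation:
After op 1 (move_right): buffer="zkskmxo" (len 7), cursors c1@2 c2@6 c3@7, authorship .......
After op 2 (add_cursor(6)): buffer="zkskmxo" (len 7), cursors c1@2 c2@6 c4@6 c3@7, authorship .......
After op 3 (move_left): buffer="zkskmxo" (len 7), cursors c1@1 c2@5 c4@5 c3@6, authorship .......
After op 4 (move_left): buffer="zkskmxo" (len 7), cursors c1@0 c2@4 c4@4 c3@5, authorship .......
After op 5 (insert('u')): buffer="uzkskuumuxo" (len 11), cursors c1@1 c2@7 c4@7 c3@9, authorship 1....24.3..
After op 6 (insert('k')): buffer="ukzkskuukkmukxo" (len 15), cursors c1@2 c2@10 c4@10 c3@13, authorship 11....2424.33..
Authorship (.=original, N=cursor N): 1 1 . . . . 2 4 2 4 . 3 3 . .
Index 13: author = original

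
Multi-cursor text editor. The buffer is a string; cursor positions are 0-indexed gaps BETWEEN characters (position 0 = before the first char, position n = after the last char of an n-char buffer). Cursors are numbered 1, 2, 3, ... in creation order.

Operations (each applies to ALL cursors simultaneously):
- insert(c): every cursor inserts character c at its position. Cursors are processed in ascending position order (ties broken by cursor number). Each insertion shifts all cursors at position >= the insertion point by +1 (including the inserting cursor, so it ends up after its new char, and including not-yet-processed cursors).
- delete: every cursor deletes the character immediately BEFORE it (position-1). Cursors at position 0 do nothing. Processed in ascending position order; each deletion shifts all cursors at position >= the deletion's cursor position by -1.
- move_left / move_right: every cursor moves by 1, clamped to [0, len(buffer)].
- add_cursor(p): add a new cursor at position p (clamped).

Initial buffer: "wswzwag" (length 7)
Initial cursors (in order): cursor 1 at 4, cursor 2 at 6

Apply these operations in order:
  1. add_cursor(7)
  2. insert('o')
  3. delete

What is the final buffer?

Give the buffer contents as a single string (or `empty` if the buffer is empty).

After op 1 (add_cursor(7)): buffer="wswzwag" (len 7), cursors c1@4 c2@6 c3@7, authorship .......
After op 2 (insert('o')): buffer="wswzowaogo" (len 10), cursors c1@5 c2@8 c3@10, authorship ....1..2.3
After op 3 (delete): buffer="wswzwag" (len 7), cursors c1@4 c2@6 c3@7, authorship .......

Answer: wswzwag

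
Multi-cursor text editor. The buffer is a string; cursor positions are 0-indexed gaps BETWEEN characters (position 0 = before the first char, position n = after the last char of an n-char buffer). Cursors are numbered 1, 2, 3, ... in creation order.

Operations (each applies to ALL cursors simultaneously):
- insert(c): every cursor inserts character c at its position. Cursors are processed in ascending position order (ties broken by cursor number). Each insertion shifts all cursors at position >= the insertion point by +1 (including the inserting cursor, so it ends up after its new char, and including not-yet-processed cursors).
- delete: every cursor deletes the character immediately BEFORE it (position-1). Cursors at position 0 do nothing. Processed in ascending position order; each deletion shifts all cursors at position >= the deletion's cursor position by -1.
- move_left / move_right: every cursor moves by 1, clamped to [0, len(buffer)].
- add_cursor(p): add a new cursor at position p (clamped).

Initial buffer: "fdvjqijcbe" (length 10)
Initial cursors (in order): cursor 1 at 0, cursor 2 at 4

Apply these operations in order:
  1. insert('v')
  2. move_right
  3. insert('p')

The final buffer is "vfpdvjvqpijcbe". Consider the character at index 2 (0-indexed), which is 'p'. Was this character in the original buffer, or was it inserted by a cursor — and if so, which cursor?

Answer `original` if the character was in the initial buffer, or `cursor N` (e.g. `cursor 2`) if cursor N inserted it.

Answer: cursor 1

Derivation:
After op 1 (insert('v')): buffer="vfdvjvqijcbe" (len 12), cursors c1@1 c2@6, authorship 1....2......
After op 2 (move_right): buffer="vfdvjvqijcbe" (len 12), cursors c1@2 c2@7, authorship 1....2......
After op 3 (insert('p')): buffer="vfpdvjvqpijcbe" (len 14), cursors c1@3 c2@9, authorship 1.1...2.2.....
Authorship (.=original, N=cursor N): 1 . 1 . . . 2 . 2 . . . . .
Index 2: author = 1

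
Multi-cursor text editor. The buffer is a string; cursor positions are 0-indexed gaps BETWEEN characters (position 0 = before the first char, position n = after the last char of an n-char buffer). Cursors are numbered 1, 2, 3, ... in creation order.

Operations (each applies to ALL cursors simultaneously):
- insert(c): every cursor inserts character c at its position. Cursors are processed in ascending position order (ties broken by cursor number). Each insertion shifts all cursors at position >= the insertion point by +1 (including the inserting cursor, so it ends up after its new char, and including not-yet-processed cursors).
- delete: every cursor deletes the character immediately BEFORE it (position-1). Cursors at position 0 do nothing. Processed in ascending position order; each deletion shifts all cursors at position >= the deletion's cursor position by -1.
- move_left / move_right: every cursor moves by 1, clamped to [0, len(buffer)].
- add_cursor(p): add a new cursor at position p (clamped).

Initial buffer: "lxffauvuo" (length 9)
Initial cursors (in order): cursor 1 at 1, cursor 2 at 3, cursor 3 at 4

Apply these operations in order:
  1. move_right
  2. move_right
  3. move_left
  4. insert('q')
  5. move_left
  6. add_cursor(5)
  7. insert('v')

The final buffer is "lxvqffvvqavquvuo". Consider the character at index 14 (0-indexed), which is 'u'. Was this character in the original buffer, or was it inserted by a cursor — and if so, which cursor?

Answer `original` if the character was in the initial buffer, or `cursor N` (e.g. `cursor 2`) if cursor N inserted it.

After op 1 (move_right): buffer="lxffauvuo" (len 9), cursors c1@2 c2@4 c3@5, authorship .........
After op 2 (move_right): buffer="lxffauvuo" (len 9), cursors c1@3 c2@5 c3@6, authorship .........
After op 3 (move_left): buffer="lxffauvuo" (len 9), cursors c1@2 c2@4 c3@5, authorship .........
After op 4 (insert('q')): buffer="lxqffqaquvuo" (len 12), cursors c1@3 c2@6 c3@8, authorship ..1..2.3....
After op 5 (move_left): buffer="lxqffqaquvuo" (len 12), cursors c1@2 c2@5 c3@7, authorship ..1..2.3....
After op 6 (add_cursor(5)): buffer="lxqffqaquvuo" (len 12), cursors c1@2 c2@5 c4@5 c3@7, authorship ..1..2.3....
After op 7 (insert('v')): buffer="lxvqffvvqavquvuo" (len 16), cursors c1@3 c2@8 c4@8 c3@11, authorship ..11..242.33....
Authorship (.=original, N=cursor N): . . 1 1 . . 2 4 2 . 3 3 . . . .
Index 14: author = original

Answer: original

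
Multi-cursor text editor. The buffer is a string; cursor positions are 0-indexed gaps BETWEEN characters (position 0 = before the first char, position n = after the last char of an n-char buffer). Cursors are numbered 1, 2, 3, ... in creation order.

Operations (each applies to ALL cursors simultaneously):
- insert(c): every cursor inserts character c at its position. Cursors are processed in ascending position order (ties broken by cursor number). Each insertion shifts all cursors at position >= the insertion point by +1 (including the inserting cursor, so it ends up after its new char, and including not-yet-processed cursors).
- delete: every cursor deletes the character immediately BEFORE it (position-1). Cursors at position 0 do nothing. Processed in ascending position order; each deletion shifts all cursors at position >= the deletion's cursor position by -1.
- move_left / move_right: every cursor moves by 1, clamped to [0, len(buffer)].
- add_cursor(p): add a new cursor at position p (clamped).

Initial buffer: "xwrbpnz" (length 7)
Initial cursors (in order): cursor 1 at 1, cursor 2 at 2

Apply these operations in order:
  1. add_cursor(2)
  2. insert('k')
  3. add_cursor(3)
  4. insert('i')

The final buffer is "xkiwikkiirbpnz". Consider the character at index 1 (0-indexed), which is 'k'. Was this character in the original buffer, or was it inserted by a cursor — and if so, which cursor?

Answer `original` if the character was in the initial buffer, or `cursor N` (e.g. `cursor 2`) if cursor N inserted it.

Answer: cursor 1

Derivation:
After op 1 (add_cursor(2)): buffer="xwrbpnz" (len 7), cursors c1@1 c2@2 c3@2, authorship .......
After op 2 (insert('k')): buffer="xkwkkrbpnz" (len 10), cursors c1@2 c2@5 c3@5, authorship .1.23.....
After op 3 (add_cursor(3)): buffer="xkwkkrbpnz" (len 10), cursors c1@2 c4@3 c2@5 c3@5, authorship .1.23.....
After op 4 (insert('i')): buffer="xkiwikkiirbpnz" (len 14), cursors c1@3 c4@5 c2@9 c3@9, authorship .11.42323.....
Authorship (.=original, N=cursor N): . 1 1 . 4 2 3 2 3 . . . . .
Index 1: author = 1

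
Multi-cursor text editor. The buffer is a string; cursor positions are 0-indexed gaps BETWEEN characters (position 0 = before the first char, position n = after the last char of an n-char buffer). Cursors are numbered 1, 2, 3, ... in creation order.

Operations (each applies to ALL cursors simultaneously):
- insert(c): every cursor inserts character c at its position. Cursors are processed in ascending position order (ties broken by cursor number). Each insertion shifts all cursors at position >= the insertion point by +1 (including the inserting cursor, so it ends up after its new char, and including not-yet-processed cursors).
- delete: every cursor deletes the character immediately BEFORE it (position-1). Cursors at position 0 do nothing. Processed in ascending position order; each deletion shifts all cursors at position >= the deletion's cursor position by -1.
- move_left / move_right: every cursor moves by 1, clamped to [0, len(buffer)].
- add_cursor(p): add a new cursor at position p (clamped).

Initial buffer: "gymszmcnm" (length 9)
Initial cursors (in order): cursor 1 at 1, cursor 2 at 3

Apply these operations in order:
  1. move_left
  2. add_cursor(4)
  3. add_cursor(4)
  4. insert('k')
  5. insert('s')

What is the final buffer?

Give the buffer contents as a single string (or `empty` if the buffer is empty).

Answer: ksgyksmskksszmcnm

Derivation:
After op 1 (move_left): buffer="gymszmcnm" (len 9), cursors c1@0 c2@2, authorship .........
After op 2 (add_cursor(4)): buffer="gymszmcnm" (len 9), cursors c1@0 c2@2 c3@4, authorship .........
After op 3 (add_cursor(4)): buffer="gymszmcnm" (len 9), cursors c1@0 c2@2 c3@4 c4@4, authorship .........
After op 4 (insert('k')): buffer="kgykmskkzmcnm" (len 13), cursors c1@1 c2@4 c3@8 c4@8, authorship 1..2..34.....
After op 5 (insert('s')): buffer="ksgyksmskksszmcnm" (len 17), cursors c1@2 c2@6 c3@12 c4@12, authorship 11..22..3434.....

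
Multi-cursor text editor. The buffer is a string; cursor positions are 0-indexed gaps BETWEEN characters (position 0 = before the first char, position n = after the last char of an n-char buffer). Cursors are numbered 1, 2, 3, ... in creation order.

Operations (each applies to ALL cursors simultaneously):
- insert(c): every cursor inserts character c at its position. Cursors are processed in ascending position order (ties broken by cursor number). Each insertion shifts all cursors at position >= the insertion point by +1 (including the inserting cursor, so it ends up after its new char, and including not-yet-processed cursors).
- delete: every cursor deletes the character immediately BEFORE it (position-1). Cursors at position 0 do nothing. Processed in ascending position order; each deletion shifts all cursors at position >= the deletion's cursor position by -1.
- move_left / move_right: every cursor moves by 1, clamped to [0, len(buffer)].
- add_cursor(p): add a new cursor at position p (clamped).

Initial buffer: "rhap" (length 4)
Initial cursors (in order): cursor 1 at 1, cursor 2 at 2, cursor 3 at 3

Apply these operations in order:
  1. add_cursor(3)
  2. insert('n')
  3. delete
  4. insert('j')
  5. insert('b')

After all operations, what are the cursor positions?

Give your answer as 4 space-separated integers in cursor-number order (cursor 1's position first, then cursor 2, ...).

After op 1 (add_cursor(3)): buffer="rhap" (len 4), cursors c1@1 c2@2 c3@3 c4@3, authorship ....
After op 2 (insert('n')): buffer="rnhnannp" (len 8), cursors c1@2 c2@4 c3@7 c4@7, authorship .1.2.34.
After op 3 (delete): buffer="rhap" (len 4), cursors c1@1 c2@2 c3@3 c4@3, authorship ....
After op 4 (insert('j')): buffer="rjhjajjp" (len 8), cursors c1@2 c2@4 c3@7 c4@7, authorship .1.2.34.
After op 5 (insert('b')): buffer="rjbhjbajjbbp" (len 12), cursors c1@3 c2@6 c3@11 c4@11, authorship .11.22.3434.

Answer: 3 6 11 11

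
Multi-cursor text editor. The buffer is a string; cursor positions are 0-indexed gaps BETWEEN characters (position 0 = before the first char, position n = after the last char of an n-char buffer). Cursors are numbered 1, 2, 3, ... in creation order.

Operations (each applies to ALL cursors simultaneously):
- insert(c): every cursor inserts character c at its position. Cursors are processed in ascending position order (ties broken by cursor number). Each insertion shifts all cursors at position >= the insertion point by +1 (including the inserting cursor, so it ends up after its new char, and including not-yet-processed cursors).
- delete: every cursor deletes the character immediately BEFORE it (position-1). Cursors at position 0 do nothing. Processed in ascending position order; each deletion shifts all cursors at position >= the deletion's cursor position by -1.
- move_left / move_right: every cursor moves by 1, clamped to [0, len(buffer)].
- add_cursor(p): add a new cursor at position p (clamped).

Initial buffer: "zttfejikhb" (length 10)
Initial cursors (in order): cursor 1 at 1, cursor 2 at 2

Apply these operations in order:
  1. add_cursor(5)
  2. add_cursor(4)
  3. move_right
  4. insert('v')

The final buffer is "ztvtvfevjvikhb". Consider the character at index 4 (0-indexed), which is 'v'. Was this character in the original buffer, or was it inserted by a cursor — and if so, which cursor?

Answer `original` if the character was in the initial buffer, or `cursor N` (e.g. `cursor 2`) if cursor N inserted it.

Answer: cursor 2

Derivation:
After op 1 (add_cursor(5)): buffer="zttfejikhb" (len 10), cursors c1@1 c2@2 c3@5, authorship ..........
After op 2 (add_cursor(4)): buffer="zttfejikhb" (len 10), cursors c1@1 c2@2 c4@4 c3@5, authorship ..........
After op 3 (move_right): buffer="zttfejikhb" (len 10), cursors c1@2 c2@3 c4@5 c3@6, authorship ..........
After op 4 (insert('v')): buffer="ztvtvfevjvikhb" (len 14), cursors c1@3 c2@5 c4@8 c3@10, authorship ..1.2..4.3....
Authorship (.=original, N=cursor N): . . 1 . 2 . . 4 . 3 . . . .
Index 4: author = 2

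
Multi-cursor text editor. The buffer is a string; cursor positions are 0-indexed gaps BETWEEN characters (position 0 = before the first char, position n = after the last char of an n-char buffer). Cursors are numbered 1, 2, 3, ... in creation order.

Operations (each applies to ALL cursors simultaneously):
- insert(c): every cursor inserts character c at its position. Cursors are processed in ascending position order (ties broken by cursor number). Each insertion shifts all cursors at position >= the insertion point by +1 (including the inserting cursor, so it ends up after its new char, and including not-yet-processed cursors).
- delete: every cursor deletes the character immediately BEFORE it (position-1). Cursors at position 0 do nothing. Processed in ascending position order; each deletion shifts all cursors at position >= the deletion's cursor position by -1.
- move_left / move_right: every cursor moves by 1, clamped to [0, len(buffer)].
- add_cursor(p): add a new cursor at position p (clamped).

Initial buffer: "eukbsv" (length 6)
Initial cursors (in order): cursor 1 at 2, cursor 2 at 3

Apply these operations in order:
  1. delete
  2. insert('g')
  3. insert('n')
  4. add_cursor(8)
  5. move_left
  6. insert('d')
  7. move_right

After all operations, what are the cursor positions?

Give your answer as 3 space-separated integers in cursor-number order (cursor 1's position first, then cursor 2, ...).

After op 1 (delete): buffer="ebsv" (len 4), cursors c1@1 c2@1, authorship ....
After op 2 (insert('g')): buffer="eggbsv" (len 6), cursors c1@3 c2@3, authorship .12...
After op 3 (insert('n')): buffer="eggnnbsv" (len 8), cursors c1@5 c2@5, authorship .1212...
After op 4 (add_cursor(8)): buffer="eggnnbsv" (len 8), cursors c1@5 c2@5 c3@8, authorship .1212...
After op 5 (move_left): buffer="eggnnbsv" (len 8), cursors c1@4 c2@4 c3@7, authorship .1212...
After op 6 (insert('d')): buffer="eggnddnbsdv" (len 11), cursors c1@6 c2@6 c3@10, authorship .121122..3.
After op 7 (move_right): buffer="eggnddnbsdv" (len 11), cursors c1@7 c2@7 c3@11, authorship .121122..3.

Answer: 7 7 11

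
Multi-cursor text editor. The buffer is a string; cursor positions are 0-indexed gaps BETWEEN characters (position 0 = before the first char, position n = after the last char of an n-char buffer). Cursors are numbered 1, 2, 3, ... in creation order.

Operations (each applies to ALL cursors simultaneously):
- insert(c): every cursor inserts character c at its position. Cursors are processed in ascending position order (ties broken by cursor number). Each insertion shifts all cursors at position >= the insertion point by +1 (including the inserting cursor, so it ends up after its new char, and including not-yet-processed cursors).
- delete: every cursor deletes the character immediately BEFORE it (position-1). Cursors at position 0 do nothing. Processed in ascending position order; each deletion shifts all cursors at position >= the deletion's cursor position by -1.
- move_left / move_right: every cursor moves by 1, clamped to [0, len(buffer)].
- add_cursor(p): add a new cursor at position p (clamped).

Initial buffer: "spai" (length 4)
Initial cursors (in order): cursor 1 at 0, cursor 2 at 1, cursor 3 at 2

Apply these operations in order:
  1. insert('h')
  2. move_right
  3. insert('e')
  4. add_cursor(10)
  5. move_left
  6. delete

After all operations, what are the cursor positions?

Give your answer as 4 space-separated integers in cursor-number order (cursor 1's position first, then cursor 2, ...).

After op 1 (insert('h')): buffer="hshphai" (len 7), cursors c1@1 c2@3 c3@5, authorship 1.2.3..
After op 2 (move_right): buffer="hshphai" (len 7), cursors c1@2 c2@4 c3@6, authorship 1.2.3..
After op 3 (insert('e')): buffer="hsehpehaei" (len 10), cursors c1@3 c2@6 c3@9, authorship 1.12.23.3.
After op 4 (add_cursor(10)): buffer="hsehpehaei" (len 10), cursors c1@3 c2@6 c3@9 c4@10, authorship 1.12.23.3.
After op 5 (move_left): buffer="hsehpehaei" (len 10), cursors c1@2 c2@5 c3@8 c4@9, authorship 1.12.23.3.
After op 6 (delete): buffer="hehehi" (len 6), cursors c1@1 c2@3 c3@5 c4@5, authorship 11223.

Answer: 1 3 5 5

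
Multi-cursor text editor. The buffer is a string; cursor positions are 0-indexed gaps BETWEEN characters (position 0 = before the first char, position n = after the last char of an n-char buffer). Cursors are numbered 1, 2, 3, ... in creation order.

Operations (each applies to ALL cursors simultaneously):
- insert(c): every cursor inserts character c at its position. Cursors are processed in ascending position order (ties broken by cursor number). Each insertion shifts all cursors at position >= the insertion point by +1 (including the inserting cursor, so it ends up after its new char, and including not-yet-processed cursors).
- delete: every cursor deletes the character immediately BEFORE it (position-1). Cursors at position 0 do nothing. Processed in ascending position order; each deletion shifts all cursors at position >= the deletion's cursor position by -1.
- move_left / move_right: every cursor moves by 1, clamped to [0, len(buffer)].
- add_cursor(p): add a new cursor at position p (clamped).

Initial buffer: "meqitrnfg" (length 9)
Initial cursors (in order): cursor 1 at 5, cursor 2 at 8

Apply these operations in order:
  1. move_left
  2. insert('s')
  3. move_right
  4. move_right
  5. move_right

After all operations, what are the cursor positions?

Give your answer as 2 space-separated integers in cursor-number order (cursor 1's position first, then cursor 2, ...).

Answer: 8 11

Derivation:
After op 1 (move_left): buffer="meqitrnfg" (len 9), cursors c1@4 c2@7, authorship .........
After op 2 (insert('s')): buffer="meqistrnsfg" (len 11), cursors c1@5 c2@9, authorship ....1...2..
After op 3 (move_right): buffer="meqistrnsfg" (len 11), cursors c1@6 c2@10, authorship ....1...2..
After op 4 (move_right): buffer="meqistrnsfg" (len 11), cursors c1@7 c2@11, authorship ....1...2..
After op 5 (move_right): buffer="meqistrnsfg" (len 11), cursors c1@8 c2@11, authorship ....1...2..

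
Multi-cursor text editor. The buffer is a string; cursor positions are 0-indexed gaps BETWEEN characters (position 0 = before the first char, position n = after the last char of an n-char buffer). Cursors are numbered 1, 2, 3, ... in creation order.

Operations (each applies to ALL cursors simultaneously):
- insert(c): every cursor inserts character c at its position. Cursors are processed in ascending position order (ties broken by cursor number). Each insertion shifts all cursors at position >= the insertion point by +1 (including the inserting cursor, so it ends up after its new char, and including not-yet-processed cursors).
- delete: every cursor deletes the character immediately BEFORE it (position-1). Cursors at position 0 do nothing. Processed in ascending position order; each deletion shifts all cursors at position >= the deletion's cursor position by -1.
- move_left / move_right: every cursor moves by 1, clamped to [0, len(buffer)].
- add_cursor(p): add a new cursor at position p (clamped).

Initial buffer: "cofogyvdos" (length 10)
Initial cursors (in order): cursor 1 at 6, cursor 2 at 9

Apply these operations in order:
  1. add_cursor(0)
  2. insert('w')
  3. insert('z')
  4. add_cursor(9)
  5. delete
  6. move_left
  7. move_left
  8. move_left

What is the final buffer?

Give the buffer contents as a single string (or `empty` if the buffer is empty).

Answer: wcofogyvdows

Derivation:
After op 1 (add_cursor(0)): buffer="cofogyvdos" (len 10), cursors c3@0 c1@6 c2@9, authorship ..........
After op 2 (insert('w')): buffer="wcofogywvdows" (len 13), cursors c3@1 c1@8 c2@12, authorship 3......1...2.
After op 3 (insert('z')): buffer="wzcofogywzvdowzs" (len 16), cursors c3@2 c1@10 c2@15, authorship 33......11...22.
After op 4 (add_cursor(9)): buffer="wzcofogywzvdowzs" (len 16), cursors c3@2 c4@9 c1@10 c2@15, authorship 33......11...22.
After op 5 (delete): buffer="wcofogyvdows" (len 12), cursors c3@1 c1@7 c4@7 c2@11, authorship 3.........2.
After op 6 (move_left): buffer="wcofogyvdows" (len 12), cursors c3@0 c1@6 c4@6 c2@10, authorship 3.........2.
After op 7 (move_left): buffer="wcofogyvdows" (len 12), cursors c3@0 c1@5 c4@5 c2@9, authorship 3.........2.
After op 8 (move_left): buffer="wcofogyvdows" (len 12), cursors c3@0 c1@4 c4@4 c2@8, authorship 3.........2.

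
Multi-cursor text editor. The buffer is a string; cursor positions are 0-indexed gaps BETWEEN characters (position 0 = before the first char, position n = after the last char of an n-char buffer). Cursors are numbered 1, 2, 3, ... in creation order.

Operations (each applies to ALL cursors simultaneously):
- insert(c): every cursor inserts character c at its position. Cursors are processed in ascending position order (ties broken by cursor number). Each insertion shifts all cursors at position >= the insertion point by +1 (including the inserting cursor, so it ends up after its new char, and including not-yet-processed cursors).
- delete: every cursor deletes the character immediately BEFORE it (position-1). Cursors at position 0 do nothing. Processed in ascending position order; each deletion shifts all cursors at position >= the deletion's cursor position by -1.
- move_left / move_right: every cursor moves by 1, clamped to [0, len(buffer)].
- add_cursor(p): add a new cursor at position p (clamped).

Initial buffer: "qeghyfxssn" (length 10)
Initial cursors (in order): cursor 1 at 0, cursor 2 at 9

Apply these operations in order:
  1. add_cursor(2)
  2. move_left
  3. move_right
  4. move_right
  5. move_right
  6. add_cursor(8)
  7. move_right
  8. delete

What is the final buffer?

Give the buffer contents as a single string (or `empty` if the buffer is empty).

Answer: qegfxs

Derivation:
After op 1 (add_cursor(2)): buffer="qeghyfxssn" (len 10), cursors c1@0 c3@2 c2@9, authorship ..........
After op 2 (move_left): buffer="qeghyfxssn" (len 10), cursors c1@0 c3@1 c2@8, authorship ..........
After op 3 (move_right): buffer="qeghyfxssn" (len 10), cursors c1@1 c3@2 c2@9, authorship ..........
After op 4 (move_right): buffer="qeghyfxssn" (len 10), cursors c1@2 c3@3 c2@10, authorship ..........
After op 5 (move_right): buffer="qeghyfxssn" (len 10), cursors c1@3 c3@4 c2@10, authorship ..........
After op 6 (add_cursor(8)): buffer="qeghyfxssn" (len 10), cursors c1@3 c3@4 c4@8 c2@10, authorship ..........
After op 7 (move_right): buffer="qeghyfxssn" (len 10), cursors c1@4 c3@5 c4@9 c2@10, authorship ..........
After op 8 (delete): buffer="qegfxs" (len 6), cursors c1@3 c3@3 c2@6 c4@6, authorship ......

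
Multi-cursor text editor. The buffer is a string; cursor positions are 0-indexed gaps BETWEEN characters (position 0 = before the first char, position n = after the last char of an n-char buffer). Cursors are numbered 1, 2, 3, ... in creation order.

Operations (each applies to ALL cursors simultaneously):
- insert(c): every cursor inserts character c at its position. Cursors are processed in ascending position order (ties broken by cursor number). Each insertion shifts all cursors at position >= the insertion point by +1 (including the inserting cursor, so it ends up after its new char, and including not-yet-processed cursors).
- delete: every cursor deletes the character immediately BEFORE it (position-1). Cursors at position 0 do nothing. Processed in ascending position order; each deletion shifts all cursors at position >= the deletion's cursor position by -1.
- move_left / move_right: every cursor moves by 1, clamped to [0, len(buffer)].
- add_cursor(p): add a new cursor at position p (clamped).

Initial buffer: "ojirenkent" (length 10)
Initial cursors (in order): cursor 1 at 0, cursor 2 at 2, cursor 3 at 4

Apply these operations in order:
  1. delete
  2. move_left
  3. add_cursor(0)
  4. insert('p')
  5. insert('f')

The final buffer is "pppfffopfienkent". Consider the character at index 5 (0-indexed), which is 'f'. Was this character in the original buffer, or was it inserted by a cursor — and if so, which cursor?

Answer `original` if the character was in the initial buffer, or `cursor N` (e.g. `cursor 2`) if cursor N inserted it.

After op 1 (delete): buffer="oienkent" (len 8), cursors c1@0 c2@1 c3@2, authorship ........
After op 2 (move_left): buffer="oienkent" (len 8), cursors c1@0 c2@0 c3@1, authorship ........
After op 3 (add_cursor(0)): buffer="oienkent" (len 8), cursors c1@0 c2@0 c4@0 c3@1, authorship ........
After op 4 (insert('p')): buffer="pppopienkent" (len 12), cursors c1@3 c2@3 c4@3 c3@5, authorship 124.3.......
After op 5 (insert('f')): buffer="pppfffopfienkent" (len 16), cursors c1@6 c2@6 c4@6 c3@9, authorship 124124.33.......
Authorship (.=original, N=cursor N): 1 2 4 1 2 4 . 3 3 . . . . . . .
Index 5: author = 4

Answer: cursor 4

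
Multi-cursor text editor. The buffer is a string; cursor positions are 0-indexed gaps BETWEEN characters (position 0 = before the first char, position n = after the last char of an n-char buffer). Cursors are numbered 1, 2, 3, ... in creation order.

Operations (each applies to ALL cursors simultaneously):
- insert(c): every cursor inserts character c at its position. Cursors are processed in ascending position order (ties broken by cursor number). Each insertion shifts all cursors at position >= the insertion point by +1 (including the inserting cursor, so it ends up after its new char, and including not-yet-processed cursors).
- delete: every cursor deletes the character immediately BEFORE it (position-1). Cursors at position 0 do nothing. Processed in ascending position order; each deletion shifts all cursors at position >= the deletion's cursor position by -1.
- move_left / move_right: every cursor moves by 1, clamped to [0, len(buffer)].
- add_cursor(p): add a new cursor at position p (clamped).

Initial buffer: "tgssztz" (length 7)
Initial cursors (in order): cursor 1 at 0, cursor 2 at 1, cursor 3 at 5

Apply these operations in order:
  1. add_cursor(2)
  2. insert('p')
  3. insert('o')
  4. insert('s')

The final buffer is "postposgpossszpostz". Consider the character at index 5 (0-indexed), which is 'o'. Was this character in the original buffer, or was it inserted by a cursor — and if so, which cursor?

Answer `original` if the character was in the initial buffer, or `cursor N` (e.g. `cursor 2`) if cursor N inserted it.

After op 1 (add_cursor(2)): buffer="tgssztz" (len 7), cursors c1@0 c2@1 c4@2 c3@5, authorship .......
After op 2 (insert('p')): buffer="ptpgpsszptz" (len 11), cursors c1@1 c2@3 c4@5 c3@9, authorship 1.2.4...3..
After op 3 (insert('o')): buffer="potpogposszpotz" (len 15), cursors c1@2 c2@5 c4@8 c3@13, authorship 11.22.44...33..
After op 4 (insert('s')): buffer="postposgpossszpostz" (len 19), cursors c1@3 c2@7 c4@11 c3@17, authorship 111.222.444...333..
Authorship (.=original, N=cursor N): 1 1 1 . 2 2 2 . 4 4 4 . . . 3 3 3 . .
Index 5: author = 2

Answer: cursor 2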